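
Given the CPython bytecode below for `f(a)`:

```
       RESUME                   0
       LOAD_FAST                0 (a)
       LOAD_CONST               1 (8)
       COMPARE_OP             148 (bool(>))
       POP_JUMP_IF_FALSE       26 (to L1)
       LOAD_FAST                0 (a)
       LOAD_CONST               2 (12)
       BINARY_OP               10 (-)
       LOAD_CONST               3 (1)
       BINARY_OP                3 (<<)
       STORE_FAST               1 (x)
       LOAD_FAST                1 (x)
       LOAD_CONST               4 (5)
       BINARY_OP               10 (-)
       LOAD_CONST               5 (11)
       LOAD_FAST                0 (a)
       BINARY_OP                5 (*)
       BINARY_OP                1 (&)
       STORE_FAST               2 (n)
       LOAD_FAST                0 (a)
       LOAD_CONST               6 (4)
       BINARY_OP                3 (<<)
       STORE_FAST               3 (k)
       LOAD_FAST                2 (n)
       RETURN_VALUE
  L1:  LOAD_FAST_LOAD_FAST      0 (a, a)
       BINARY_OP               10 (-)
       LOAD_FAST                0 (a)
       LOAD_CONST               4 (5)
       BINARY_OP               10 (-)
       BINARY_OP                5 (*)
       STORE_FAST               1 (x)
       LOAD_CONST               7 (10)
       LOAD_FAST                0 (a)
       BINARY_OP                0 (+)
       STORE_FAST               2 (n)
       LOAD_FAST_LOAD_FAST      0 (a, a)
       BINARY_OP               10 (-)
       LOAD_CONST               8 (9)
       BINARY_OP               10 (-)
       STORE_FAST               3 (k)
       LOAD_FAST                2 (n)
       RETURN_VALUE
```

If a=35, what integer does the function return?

LOAD_FAST a → push 35. Stack: [35]
LOAD_CONST → push 8. Stack: [35, 8]
COMPARE_OP bool(>) → 35 vs 8 = True. Stack: [True]
POP_JUMP_IF_FALSE → pop True; no jump. Stack: []
LOAD_FAST a → push 35. Stack: [35]
LOAD_CONST → push 12. Stack: [35, 12]
BINARY_OP - → 35 - 12 = 23. Stack: [23]
LOAD_CONST → push 1. Stack: [23, 1]
BINARY_OP << → 23 << 1 = 46. Stack: [46]
STORE_FAST x → x=46. Stack: []
LOAD_FAST x → push 46. Stack: [46]
LOAD_CONST → push 5. Stack: [46, 5]
BINARY_OP - → 46 - 5 = 41. Stack: [41]
LOAD_CONST → push 11. Stack: [41, 11]
LOAD_FAST a → push 35. Stack: [41, 11, 35]
BINARY_OP * → 11 * 35 = 385. Stack: [41, 385]
BINARY_OP & → 41 & 385 = 1. Stack: [1]
STORE_FAST n → n=1. Stack: []
LOAD_FAST a → push 35. Stack: [35]
LOAD_CONST → push 4. Stack: [35, 4]
BINARY_OP << → 35 << 4 = 560. Stack: [560]
STORE_FAST k → k=560. Stack: []
LOAD_FAST n → push 1. Stack: [1]
RETURN_VALUE → return 1.

1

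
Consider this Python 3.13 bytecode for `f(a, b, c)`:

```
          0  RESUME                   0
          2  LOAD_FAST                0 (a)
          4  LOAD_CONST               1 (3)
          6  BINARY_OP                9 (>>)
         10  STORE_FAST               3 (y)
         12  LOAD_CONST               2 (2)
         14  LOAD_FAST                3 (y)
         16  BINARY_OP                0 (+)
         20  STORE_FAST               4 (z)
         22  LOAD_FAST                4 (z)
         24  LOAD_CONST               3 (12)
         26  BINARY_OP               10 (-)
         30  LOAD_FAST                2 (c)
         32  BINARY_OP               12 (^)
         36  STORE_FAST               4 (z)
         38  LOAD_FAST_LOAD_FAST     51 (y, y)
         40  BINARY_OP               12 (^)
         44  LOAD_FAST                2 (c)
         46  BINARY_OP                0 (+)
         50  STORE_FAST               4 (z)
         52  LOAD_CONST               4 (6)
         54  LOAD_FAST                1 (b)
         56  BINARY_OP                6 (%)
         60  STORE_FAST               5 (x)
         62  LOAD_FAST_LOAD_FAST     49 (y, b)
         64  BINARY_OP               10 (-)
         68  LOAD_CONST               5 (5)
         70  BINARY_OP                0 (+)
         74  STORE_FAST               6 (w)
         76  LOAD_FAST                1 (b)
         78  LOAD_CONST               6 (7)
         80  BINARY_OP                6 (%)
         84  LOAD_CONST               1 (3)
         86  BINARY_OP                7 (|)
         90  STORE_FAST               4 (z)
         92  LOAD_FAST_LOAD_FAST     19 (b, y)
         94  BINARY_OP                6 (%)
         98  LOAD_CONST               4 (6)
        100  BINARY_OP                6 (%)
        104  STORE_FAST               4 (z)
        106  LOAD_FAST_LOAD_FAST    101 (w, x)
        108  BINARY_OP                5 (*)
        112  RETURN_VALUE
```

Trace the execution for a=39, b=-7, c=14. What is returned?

-16

LOAD_FAST a → push 39. Stack: [39]
LOAD_CONST → push 3. Stack: [39, 3]
BINARY_OP >> → 39 >> 3 = 4. Stack: [4]
STORE_FAST y → y=4. Stack: []
LOAD_CONST → push 2. Stack: [2]
LOAD_FAST y → push 4. Stack: [2, 4]
BINARY_OP + → 2 + 4 = 6. Stack: [6]
STORE_FAST z → z=6. Stack: []
LOAD_FAST z → push 6. Stack: [6]
LOAD_CONST → push 12. Stack: [6, 12]
BINARY_OP - → 6 - 12 = -6. Stack: [-6]
LOAD_FAST c → push 14. Stack: [-6, 14]
BINARY_OP ^ → -6 ^ 14 = -12. Stack: [-12]
STORE_FAST z → z=-12. Stack: []
LOAD_FAST_LOAD_FAST y,y → push 4,4. Stack: [4, 4]
BINARY_OP ^ → 4 ^ 4 = 0. Stack: [0]
LOAD_FAST c → push 14. Stack: [0, 14]
BINARY_OP + → 0 + 14 = 14. Stack: [14]
STORE_FAST z → z=14. Stack: []
LOAD_CONST → push 6. Stack: [6]
LOAD_FAST b → push -7. Stack: [6, -7]
BINARY_OP % → 6 % -7 = -1. Stack: [-1]
STORE_FAST x → x=-1. Stack: []
LOAD_FAST_LOAD_FAST y,b → push 4,-7. Stack: [4, -7]
BINARY_OP - → 4 - -7 = 11. Stack: [11]
LOAD_CONST → push 5. Stack: [11, 5]
BINARY_OP + → 11 + 5 = 16. Stack: [16]
STORE_FAST w → w=16. Stack: []
LOAD_FAST b → push -7. Stack: [-7]
LOAD_CONST → push 7. Stack: [-7, 7]
BINARY_OP % → -7 % 7 = 0. Stack: [0]
LOAD_CONST → push 3. Stack: [0, 3]
BINARY_OP | → 0 | 3 = 3. Stack: [3]
STORE_FAST z → z=3. Stack: []
LOAD_FAST_LOAD_FAST b,y → push -7,4. Stack: [-7, 4]
BINARY_OP % → -7 % 4 = 1. Stack: [1]
LOAD_CONST → push 6. Stack: [1, 6]
BINARY_OP % → 1 % 6 = 1. Stack: [1]
STORE_FAST z → z=1. Stack: []
LOAD_FAST_LOAD_FAST w,x → push 16,-1. Stack: [16, -1]
BINARY_OP * → 16 * -1 = -16. Stack: [-16]
RETURN_VALUE → return -16.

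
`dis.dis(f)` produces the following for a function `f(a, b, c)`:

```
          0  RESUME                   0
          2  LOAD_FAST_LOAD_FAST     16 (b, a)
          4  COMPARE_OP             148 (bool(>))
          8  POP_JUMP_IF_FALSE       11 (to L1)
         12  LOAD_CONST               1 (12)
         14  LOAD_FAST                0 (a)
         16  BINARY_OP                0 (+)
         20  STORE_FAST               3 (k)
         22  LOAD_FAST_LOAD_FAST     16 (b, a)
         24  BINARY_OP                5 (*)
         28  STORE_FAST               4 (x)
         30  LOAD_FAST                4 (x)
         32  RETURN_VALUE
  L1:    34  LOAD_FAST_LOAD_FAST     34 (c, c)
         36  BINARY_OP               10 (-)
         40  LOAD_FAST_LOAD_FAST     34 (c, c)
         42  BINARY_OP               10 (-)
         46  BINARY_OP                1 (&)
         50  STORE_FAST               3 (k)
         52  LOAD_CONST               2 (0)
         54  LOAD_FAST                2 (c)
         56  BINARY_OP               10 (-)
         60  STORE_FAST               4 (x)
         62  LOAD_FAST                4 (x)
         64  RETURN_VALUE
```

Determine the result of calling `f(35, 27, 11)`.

LOAD_FAST_LOAD_FAST b,a → push 27,35. Stack: [27, 35]
COMPARE_OP bool(>) → 27 vs 35 = False. Stack: [False]
POP_JUMP_IF_FALSE → pop False; jump. Stack: []
LOAD_FAST_LOAD_FAST c,c → push 11,11. Stack: [11, 11]
BINARY_OP - → 11 - 11 = 0. Stack: [0]
LOAD_FAST_LOAD_FAST c,c → push 11,11. Stack: [0, 11, 11]
BINARY_OP - → 11 - 11 = 0. Stack: [0, 0]
BINARY_OP & → 0 & 0 = 0. Stack: [0]
STORE_FAST k → k=0. Stack: []
LOAD_CONST → push 0. Stack: [0]
LOAD_FAST c → push 11. Stack: [0, 11]
BINARY_OP - → 0 - 11 = -11. Stack: [-11]
STORE_FAST x → x=-11. Stack: []
LOAD_FAST x → push -11. Stack: [-11]
RETURN_VALUE → return -11.

-11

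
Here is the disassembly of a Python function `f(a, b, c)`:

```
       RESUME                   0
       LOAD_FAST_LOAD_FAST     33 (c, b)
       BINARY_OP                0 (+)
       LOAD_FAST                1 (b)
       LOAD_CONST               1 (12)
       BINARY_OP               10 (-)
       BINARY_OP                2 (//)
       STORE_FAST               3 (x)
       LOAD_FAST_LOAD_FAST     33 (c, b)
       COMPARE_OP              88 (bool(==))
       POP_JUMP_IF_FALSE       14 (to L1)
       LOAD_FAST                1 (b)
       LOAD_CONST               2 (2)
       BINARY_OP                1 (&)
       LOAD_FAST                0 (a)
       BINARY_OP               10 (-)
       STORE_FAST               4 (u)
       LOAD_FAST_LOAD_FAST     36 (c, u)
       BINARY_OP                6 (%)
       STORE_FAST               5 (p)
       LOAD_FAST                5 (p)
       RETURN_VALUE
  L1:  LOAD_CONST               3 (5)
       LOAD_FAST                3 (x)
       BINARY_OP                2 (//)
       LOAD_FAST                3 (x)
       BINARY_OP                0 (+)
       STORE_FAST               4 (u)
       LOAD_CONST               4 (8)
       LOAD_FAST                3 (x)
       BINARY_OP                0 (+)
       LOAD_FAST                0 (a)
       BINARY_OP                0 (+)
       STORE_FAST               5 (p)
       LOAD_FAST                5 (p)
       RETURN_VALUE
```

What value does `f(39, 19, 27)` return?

LOAD_FAST_LOAD_FAST c,b → push 27,19. Stack: [27, 19]
BINARY_OP + → 27 + 19 = 46. Stack: [46]
LOAD_FAST b → push 19. Stack: [46, 19]
LOAD_CONST → push 12. Stack: [46, 19, 12]
BINARY_OP - → 19 - 12 = 7. Stack: [46, 7]
BINARY_OP // → 46 // 7 = 6. Stack: [6]
STORE_FAST x → x=6. Stack: []
LOAD_FAST_LOAD_FAST c,b → push 27,19. Stack: [27, 19]
COMPARE_OP bool(==) → 27 vs 19 = False. Stack: [False]
POP_JUMP_IF_FALSE → pop False; jump. Stack: []
LOAD_CONST → push 5. Stack: [5]
LOAD_FAST x → push 6. Stack: [5, 6]
BINARY_OP // → 5 // 6 = 0. Stack: [0]
LOAD_FAST x → push 6. Stack: [0, 6]
BINARY_OP + → 0 + 6 = 6. Stack: [6]
STORE_FAST u → u=6. Stack: []
LOAD_CONST → push 8. Stack: [8]
LOAD_FAST x → push 6. Stack: [8, 6]
BINARY_OP + → 8 + 6 = 14. Stack: [14]
LOAD_FAST a → push 39. Stack: [14, 39]
BINARY_OP + → 14 + 39 = 53. Stack: [53]
STORE_FAST p → p=53. Stack: []
LOAD_FAST p → push 53. Stack: [53]
RETURN_VALUE → return 53.

53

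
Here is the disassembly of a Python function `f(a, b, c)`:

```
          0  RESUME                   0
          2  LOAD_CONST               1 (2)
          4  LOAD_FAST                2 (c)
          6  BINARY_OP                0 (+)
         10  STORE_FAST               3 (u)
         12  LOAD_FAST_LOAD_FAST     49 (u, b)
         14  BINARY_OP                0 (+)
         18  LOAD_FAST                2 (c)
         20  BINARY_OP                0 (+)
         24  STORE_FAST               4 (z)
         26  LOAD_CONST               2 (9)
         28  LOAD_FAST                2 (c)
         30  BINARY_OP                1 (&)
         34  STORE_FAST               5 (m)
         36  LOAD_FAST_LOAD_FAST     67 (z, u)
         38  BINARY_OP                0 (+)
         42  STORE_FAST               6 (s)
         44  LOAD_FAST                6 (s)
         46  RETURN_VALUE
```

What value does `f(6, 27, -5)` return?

16

LOAD_CONST → push 2. Stack: [2]
LOAD_FAST c → push -5. Stack: [2, -5]
BINARY_OP + → 2 + -5 = -3. Stack: [-3]
STORE_FAST u → u=-3. Stack: []
LOAD_FAST_LOAD_FAST u,b → push -3,27. Stack: [-3, 27]
BINARY_OP + → -3 + 27 = 24. Stack: [24]
LOAD_FAST c → push -5. Stack: [24, -5]
BINARY_OP + → 24 + -5 = 19. Stack: [19]
STORE_FAST z → z=19. Stack: []
LOAD_CONST → push 9. Stack: [9]
LOAD_FAST c → push -5. Stack: [9, -5]
BINARY_OP & → 9 & -5 = 9. Stack: [9]
STORE_FAST m → m=9. Stack: []
LOAD_FAST_LOAD_FAST z,u → push 19,-3. Stack: [19, -3]
BINARY_OP + → 19 + -3 = 16. Stack: [16]
STORE_FAST s → s=16. Stack: []
LOAD_FAST s → push 16. Stack: [16]
RETURN_VALUE → return 16.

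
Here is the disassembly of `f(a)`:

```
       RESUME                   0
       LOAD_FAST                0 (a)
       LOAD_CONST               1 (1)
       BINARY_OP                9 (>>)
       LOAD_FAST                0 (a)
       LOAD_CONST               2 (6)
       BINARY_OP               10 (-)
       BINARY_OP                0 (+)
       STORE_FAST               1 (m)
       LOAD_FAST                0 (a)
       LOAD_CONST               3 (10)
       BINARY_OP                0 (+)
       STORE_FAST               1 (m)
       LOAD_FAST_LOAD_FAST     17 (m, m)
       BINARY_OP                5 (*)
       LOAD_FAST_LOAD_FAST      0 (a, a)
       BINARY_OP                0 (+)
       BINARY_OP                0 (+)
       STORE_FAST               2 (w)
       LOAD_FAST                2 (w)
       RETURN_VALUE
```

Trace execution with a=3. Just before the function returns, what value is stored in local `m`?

LOAD_FAST a → push 3. Stack: [3]
LOAD_CONST → push 1. Stack: [3, 1]
BINARY_OP >> → 3 >> 1 = 1. Stack: [1]
LOAD_FAST a → push 3. Stack: [1, 3]
LOAD_CONST → push 6. Stack: [1, 3, 6]
BINARY_OP - → 3 - 6 = -3. Stack: [1, -3]
BINARY_OP + → 1 + -3 = -2. Stack: [-2]
STORE_FAST m → m=-2. Stack: []
LOAD_FAST a → push 3. Stack: [3]
LOAD_CONST → push 10. Stack: [3, 10]
BINARY_OP + → 3 + 10 = 13. Stack: [13]
STORE_FAST m → m=13. Stack: []
LOAD_FAST_LOAD_FAST m,m → push 13,13. Stack: [13, 13]
BINARY_OP * → 13 * 13 = 169. Stack: [169]
LOAD_FAST_LOAD_FAST a,a → push 3,3. Stack: [169, 3, 3]
BINARY_OP + → 3 + 3 = 6. Stack: [169, 6]
BINARY_OP + → 169 + 6 = 175. Stack: [175]
STORE_FAST w → w=175. Stack: []
LOAD_FAST w → push 175. Stack: [175]
RETURN_VALUE → return 175.

13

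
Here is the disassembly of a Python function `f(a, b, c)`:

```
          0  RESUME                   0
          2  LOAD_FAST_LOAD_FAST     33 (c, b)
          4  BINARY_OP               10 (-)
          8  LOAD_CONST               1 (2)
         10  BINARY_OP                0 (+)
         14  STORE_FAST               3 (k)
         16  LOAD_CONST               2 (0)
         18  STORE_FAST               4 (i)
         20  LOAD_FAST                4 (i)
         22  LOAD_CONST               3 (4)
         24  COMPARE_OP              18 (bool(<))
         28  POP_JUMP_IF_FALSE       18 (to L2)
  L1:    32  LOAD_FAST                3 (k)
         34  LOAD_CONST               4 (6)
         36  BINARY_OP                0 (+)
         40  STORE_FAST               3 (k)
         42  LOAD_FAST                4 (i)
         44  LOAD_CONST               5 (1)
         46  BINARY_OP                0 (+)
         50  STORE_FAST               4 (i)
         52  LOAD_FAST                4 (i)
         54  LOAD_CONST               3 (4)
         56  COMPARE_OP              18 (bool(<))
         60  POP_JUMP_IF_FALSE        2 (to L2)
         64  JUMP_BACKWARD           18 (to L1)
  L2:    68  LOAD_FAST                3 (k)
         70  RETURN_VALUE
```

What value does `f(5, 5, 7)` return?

LOAD_FAST_LOAD_FAST c,b → push 7,5. Stack: [7, 5]
BINARY_OP - → 7 - 5 = 2. Stack: [2]
LOAD_CONST → push 2. Stack: [2, 2]
BINARY_OP + → 2 + 2 = 4. Stack: [4]
STORE_FAST k → k=4. Stack: []
LOAD_CONST → push 0. Stack: [0]
STORE_FAST i → i=0. Stack: []
LOAD_FAST i → push 0. Stack: [0]
LOAD_CONST → push 4. Stack: [0, 4]
COMPARE_OP bool(<) → 0 vs 4 = True. Stack: [True]
POP_JUMP_IF_FALSE → pop True; no jump. Stack: []
LOAD_FAST k → push 4. Stack: [4]
LOAD_CONST → push 6. Stack: [4, 6]
BINARY_OP + → 4 + 6 = 10. Stack: [10]
STORE_FAST k → k=10. Stack: []
LOAD_FAST i → push 0. Stack: [0]
LOAD_CONST → push 1. Stack: [0, 1]
BINARY_OP + → 0 + 1 = 1. Stack: [1]
STORE_FAST i → i=1. Stack: []
LOAD_FAST i → push 1. Stack: [1]
LOAD_CONST → push 4. Stack: [1, 4]
COMPARE_OP bool(<) → 1 vs 4 = True. Stack: [True]
POP_JUMP_IF_FALSE → pop True; no jump. Stack: []
LOAD_FAST k → push 10. Stack: [10]
LOAD_CONST → push 6. Stack: [10, 6]
BINARY_OP + → 10 + 6 = 16. Stack: [16]
STORE_FAST k → k=16. Stack: []
LOAD_FAST i → push 1. Stack: [1]
LOAD_CONST → push 1. Stack: [1, 1]
BINARY_OP + → 1 + 1 = 2. Stack: [2]
STORE_FAST i → i=2. Stack: []
LOAD_FAST i → push 2. Stack: [2]
LOAD_CONST → push 4. Stack: [2, 4]
COMPARE_OP bool(<) → 2 vs 4 = True. Stack: [True]
POP_JUMP_IF_FALSE → pop True; no jump. Stack: []
LOAD_FAST k → push 16. Stack: [16]
LOAD_CONST → push 6. Stack: [16, 6]
BINARY_OP + → 16 + 6 = 22. Stack: [22]
STORE_FAST k → k=22. Stack: []
LOAD_FAST i → push 2. Stack: [2]
LOAD_CONST → push 1. Stack: [2, 1]
BINARY_OP + → 2 + 1 = 3. Stack: [3]
STORE_FAST i → i=3. Stack: []
LOAD_FAST i → push 3. Stack: [3]
LOAD_CONST → push 4. Stack: [3, 4]
COMPARE_OP bool(<) → 3 vs 4 = True. Stack: [True]
POP_JUMP_IF_FALSE → pop True; no jump. Stack: []
LOAD_FAST k → push 22. Stack: [22]
LOAD_CONST → push 6. Stack: [22, 6]
BINARY_OP + → 22 + 6 = 28. Stack: [28]
STORE_FAST k → k=28. Stack: []
LOAD_FAST i → push 3. Stack: [3]
LOAD_CONST → push 1. Stack: [3, 1]
BINARY_OP + → 3 + 1 = 4. Stack: [4]
STORE_FAST i → i=4. Stack: []
LOAD_FAST i → push 4. Stack: [4]
LOAD_CONST → push 4. Stack: [4, 4]
COMPARE_OP bool(<) → 4 vs 4 = False. Stack: [False]
POP_JUMP_IF_FALSE → pop False; jump. Stack: []
LOAD_FAST k → push 28. Stack: [28]
RETURN_VALUE → return 28.

28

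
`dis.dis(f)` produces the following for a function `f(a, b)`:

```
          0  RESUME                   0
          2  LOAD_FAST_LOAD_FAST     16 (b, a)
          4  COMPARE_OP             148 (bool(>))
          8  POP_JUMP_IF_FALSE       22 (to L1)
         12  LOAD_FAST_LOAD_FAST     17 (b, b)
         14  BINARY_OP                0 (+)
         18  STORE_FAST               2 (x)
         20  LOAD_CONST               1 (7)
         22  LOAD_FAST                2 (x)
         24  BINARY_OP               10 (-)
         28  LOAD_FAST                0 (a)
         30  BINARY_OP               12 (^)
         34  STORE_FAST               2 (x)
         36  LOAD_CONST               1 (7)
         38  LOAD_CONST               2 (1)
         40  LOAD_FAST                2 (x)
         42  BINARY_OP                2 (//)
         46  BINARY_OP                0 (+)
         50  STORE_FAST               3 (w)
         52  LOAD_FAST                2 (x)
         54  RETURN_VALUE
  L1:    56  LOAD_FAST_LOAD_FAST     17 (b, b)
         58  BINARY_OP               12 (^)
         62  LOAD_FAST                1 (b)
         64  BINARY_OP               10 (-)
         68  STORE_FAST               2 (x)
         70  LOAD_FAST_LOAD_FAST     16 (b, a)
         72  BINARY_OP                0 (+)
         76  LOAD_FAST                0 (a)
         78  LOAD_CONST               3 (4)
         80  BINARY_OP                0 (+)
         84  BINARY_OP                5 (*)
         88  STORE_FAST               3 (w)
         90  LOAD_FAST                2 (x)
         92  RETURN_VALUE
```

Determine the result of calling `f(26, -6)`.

LOAD_FAST_LOAD_FAST b,a → push -6,26. Stack: [-6, 26]
COMPARE_OP bool(>) → -6 vs 26 = False. Stack: [False]
POP_JUMP_IF_FALSE → pop False; jump. Stack: []
LOAD_FAST_LOAD_FAST b,b → push -6,-6. Stack: [-6, -6]
BINARY_OP ^ → -6 ^ -6 = 0. Stack: [0]
LOAD_FAST b → push -6. Stack: [0, -6]
BINARY_OP - → 0 - -6 = 6. Stack: [6]
STORE_FAST x → x=6. Stack: []
LOAD_FAST_LOAD_FAST b,a → push -6,26. Stack: [-6, 26]
BINARY_OP + → -6 + 26 = 20. Stack: [20]
LOAD_FAST a → push 26. Stack: [20, 26]
LOAD_CONST → push 4. Stack: [20, 26, 4]
BINARY_OP + → 26 + 4 = 30. Stack: [20, 30]
BINARY_OP * → 20 * 30 = 600. Stack: [600]
STORE_FAST w → w=600. Stack: []
LOAD_FAST x → push 6. Stack: [6]
RETURN_VALUE → return 6.

6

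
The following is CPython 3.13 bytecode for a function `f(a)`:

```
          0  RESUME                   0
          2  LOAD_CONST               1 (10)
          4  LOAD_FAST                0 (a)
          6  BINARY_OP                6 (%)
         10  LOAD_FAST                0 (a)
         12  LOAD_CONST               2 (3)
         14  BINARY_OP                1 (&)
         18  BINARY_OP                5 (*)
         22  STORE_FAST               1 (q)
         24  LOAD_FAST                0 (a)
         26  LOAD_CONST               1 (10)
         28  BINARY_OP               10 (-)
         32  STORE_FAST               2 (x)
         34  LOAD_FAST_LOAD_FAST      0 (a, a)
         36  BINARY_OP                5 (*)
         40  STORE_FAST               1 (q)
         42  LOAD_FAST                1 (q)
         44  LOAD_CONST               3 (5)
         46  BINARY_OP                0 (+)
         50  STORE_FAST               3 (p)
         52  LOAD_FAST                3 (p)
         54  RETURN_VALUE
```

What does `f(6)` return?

LOAD_CONST → push 10. Stack: [10]
LOAD_FAST a → push 6. Stack: [10, 6]
BINARY_OP % → 10 % 6 = 4. Stack: [4]
LOAD_FAST a → push 6. Stack: [4, 6]
LOAD_CONST → push 3. Stack: [4, 6, 3]
BINARY_OP & → 6 & 3 = 2. Stack: [4, 2]
BINARY_OP * → 4 * 2 = 8. Stack: [8]
STORE_FAST q → q=8. Stack: []
LOAD_FAST a → push 6. Stack: [6]
LOAD_CONST → push 10. Stack: [6, 10]
BINARY_OP - → 6 - 10 = -4. Stack: [-4]
STORE_FAST x → x=-4. Stack: []
LOAD_FAST_LOAD_FAST a,a → push 6,6. Stack: [6, 6]
BINARY_OP * → 6 * 6 = 36. Stack: [36]
STORE_FAST q → q=36. Stack: []
LOAD_FAST q → push 36. Stack: [36]
LOAD_CONST → push 5. Stack: [36, 5]
BINARY_OP + → 36 + 5 = 41. Stack: [41]
STORE_FAST p → p=41. Stack: []
LOAD_FAST p → push 41. Stack: [41]
RETURN_VALUE → return 41.

41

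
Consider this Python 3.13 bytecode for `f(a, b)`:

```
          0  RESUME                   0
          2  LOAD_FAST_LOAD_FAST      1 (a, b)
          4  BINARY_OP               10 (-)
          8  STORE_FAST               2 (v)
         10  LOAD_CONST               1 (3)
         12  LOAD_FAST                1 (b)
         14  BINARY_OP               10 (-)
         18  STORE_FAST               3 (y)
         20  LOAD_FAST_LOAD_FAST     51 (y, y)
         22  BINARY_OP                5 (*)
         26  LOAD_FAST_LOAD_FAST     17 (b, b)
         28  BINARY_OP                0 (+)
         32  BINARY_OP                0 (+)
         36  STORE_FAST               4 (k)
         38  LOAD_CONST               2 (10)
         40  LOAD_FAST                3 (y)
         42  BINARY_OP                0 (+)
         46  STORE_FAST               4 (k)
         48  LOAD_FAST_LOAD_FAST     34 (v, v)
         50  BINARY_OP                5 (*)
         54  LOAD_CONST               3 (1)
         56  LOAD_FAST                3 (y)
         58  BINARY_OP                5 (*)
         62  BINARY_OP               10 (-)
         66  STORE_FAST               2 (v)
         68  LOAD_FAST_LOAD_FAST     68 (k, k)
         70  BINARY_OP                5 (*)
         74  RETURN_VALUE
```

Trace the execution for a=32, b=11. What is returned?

4

LOAD_FAST_LOAD_FAST a,b → push 32,11. Stack: [32, 11]
BINARY_OP - → 32 - 11 = 21. Stack: [21]
STORE_FAST v → v=21. Stack: []
LOAD_CONST → push 3. Stack: [3]
LOAD_FAST b → push 11. Stack: [3, 11]
BINARY_OP - → 3 - 11 = -8. Stack: [-8]
STORE_FAST y → y=-8. Stack: []
LOAD_FAST_LOAD_FAST y,y → push -8,-8. Stack: [-8, -8]
BINARY_OP * → -8 * -8 = 64. Stack: [64]
LOAD_FAST_LOAD_FAST b,b → push 11,11. Stack: [64, 11, 11]
BINARY_OP + → 11 + 11 = 22. Stack: [64, 22]
BINARY_OP + → 64 + 22 = 86. Stack: [86]
STORE_FAST k → k=86. Stack: []
LOAD_CONST → push 10. Stack: [10]
LOAD_FAST y → push -8. Stack: [10, -8]
BINARY_OP + → 10 + -8 = 2. Stack: [2]
STORE_FAST k → k=2. Stack: []
LOAD_FAST_LOAD_FAST v,v → push 21,21. Stack: [21, 21]
BINARY_OP * → 21 * 21 = 441. Stack: [441]
LOAD_CONST → push 1. Stack: [441, 1]
LOAD_FAST y → push -8. Stack: [441, 1, -8]
BINARY_OP * → 1 * -8 = -8. Stack: [441, -8]
BINARY_OP - → 441 - -8 = 449. Stack: [449]
STORE_FAST v → v=449. Stack: []
LOAD_FAST_LOAD_FAST k,k → push 2,2. Stack: [2, 2]
BINARY_OP * → 2 * 2 = 4. Stack: [4]
RETURN_VALUE → return 4.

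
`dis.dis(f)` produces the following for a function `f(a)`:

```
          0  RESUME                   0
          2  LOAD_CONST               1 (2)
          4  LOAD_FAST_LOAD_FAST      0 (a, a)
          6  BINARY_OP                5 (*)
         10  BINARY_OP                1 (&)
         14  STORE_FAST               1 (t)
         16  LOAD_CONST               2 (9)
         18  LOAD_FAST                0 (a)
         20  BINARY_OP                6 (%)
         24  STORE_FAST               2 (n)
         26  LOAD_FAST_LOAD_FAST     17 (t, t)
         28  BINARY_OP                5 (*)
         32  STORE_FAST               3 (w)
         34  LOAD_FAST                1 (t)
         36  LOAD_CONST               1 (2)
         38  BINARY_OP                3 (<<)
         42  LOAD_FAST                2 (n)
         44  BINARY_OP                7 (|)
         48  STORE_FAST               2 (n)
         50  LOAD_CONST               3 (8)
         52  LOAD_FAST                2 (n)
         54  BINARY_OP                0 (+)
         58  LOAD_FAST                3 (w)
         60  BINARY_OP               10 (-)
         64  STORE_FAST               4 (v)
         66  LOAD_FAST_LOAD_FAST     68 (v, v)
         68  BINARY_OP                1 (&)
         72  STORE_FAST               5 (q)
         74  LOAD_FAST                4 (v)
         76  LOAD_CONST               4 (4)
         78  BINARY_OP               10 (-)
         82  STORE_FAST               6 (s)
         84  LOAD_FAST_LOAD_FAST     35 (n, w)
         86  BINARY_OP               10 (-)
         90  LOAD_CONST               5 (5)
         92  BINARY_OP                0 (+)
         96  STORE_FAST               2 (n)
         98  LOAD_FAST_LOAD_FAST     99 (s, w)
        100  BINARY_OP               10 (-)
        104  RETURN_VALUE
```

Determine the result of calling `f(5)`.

LOAD_CONST → push 2. Stack: [2]
LOAD_FAST_LOAD_FAST a,a → push 5,5. Stack: [2, 5, 5]
BINARY_OP * → 5 * 5 = 25. Stack: [2, 25]
BINARY_OP & → 2 & 25 = 0. Stack: [0]
STORE_FAST t → t=0. Stack: []
LOAD_CONST → push 9. Stack: [9]
LOAD_FAST a → push 5. Stack: [9, 5]
BINARY_OP % → 9 % 5 = 4. Stack: [4]
STORE_FAST n → n=4. Stack: []
LOAD_FAST_LOAD_FAST t,t → push 0,0. Stack: [0, 0]
BINARY_OP * → 0 * 0 = 0. Stack: [0]
STORE_FAST w → w=0. Stack: []
LOAD_FAST t → push 0. Stack: [0]
LOAD_CONST → push 2. Stack: [0, 2]
BINARY_OP << → 0 << 2 = 0. Stack: [0]
LOAD_FAST n → push 4. Stack: [0, 4]
BINARY_OP | → 0 | 4 = 4. Stack: [4]
STORE_FAST n → n=4. Stack: []
LOAD_CONST → push 8. Stack: [8]
LOAD_FAST n → push 4. Stack: [8, 4]
BINARY_OP + → 8 + 4 = 12. Stack: [12]
LOAD_FAST w → push 0. Stack: [12, 0]
BINARY_OP - → 12 - 0 = 12. Stack: [12]
STORE_FAST v → v=12. Stack: []
LOAD_FAST_LOAD_FAST v,v → push 12,12. Stack: [12, 12]
BINARY_OP & → 12 & 12 = 12. Stack: [12]
STORE_FAST q → q=12. Stack: []
LOAD_FAST v → push 12. Stack: [12]
LOAD_CONST → push 4. Stack: [12, 4]
BINARY_OP - → 12 - 4 = 8. Stack: [8]
STORE_FAST s → s=8. Stack: []
LOAD_FAST_LOAD_FAST n,w → push 4,0. Stack: [4, 0]
BINARY_OP - → 4 - 0 = 4. Stack: [4]
LOAD_CONST → push 5. Stack: [4, 5]
BINARY_OP + → 4 + 5 = 9. Stack: [9]
STORE_FAST n → n=9. Stack: []
LOAD_FAST_LOAD_FAST s,w → push 8,0. Stack: [8, 0]
BINARY_OP - → 8 - 0 = 8. Stack: [8]
RETURN_VALUE → return 8.

8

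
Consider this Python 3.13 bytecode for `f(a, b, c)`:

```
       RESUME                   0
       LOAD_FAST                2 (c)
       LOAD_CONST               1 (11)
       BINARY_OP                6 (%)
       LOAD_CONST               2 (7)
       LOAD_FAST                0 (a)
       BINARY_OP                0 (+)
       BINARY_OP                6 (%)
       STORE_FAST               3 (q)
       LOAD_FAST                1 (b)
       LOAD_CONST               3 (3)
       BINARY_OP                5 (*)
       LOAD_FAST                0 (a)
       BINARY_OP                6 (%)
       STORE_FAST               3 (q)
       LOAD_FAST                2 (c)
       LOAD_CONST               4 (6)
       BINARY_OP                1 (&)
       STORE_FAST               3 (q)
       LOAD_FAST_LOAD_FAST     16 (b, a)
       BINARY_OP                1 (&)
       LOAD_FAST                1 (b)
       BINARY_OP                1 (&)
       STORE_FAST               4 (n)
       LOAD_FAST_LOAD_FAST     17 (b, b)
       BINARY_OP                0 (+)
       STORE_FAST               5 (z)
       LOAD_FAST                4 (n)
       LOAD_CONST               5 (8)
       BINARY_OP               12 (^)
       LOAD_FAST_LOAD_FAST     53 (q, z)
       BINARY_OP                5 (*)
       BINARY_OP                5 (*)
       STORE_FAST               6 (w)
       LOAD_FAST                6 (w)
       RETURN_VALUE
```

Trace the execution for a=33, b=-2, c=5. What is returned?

LOAD_FAST c → push 5. Stack: [5]
LOAD_CONST → push 11. Stack: [5, 11]
BINARY_OP % → 5 % 11 = 5. Stack: [5]
LOAD_CONST → push 7. Stack: [5, 7]
LOAD_FAST a → push 33. Stack: [5, 7, 33]
BINARY_OP + → 7 + 33 = 40. Stack: [5, 40]
BINARY_OP % → 5 % 40 = 5. Stack: [5]
STORE_FAST q → q=5. Stack: []
LOAD_FAST b → push -2. Stack: [-2]
LOAD_CONST → push 3. Stack: [-2, 3]
BINARY_OP * → -2 * 3 = -6. Stack: [-6]
LOAD_FAST a → push 33. Stack: [-6, 33]
BINARY_OP % → -6 % 33 = 27. Stack: [27]
STORE_FAST q → q=27. Stack: []
LOAD_FAST c → push 5. Stack: [5]
LOAD_CONST → push 6. Stack: [5, 6]
BINARY_OP & → 5 & 6 = 4. Stack: [4]
STORE_FAST q → q=4. Stack: []
LOAD_FAST_LOAD_FAST b,a → push -2,33. Stack: [-2, 33]
BINARY_OP & → -2 & 33 = 32. Stack: [32]
LOAD_FAST b → push -2. Stack: [32, -2]
BINARY_OP & → 32 & -2 = 32. Stack: [32]
STORE_FAST n → n=32. Stack: []
LOAD_FAST_LOAD_FAST b,b → push -2,-2. Stack: [-2, -2]
BINARY_OP + → -2 + -2 = -4. Stack: [-4]
STORE_FAST z → z=-4. Stack: []
LOAD_FAST n → push 32. Stack: [32]
LOAD_CONST → push 8. Stack: [32, 8]
BINARY_OP ^ → 32 ^ 8 = 40. Stack: [40]
LOAD_FAST_LOAD_FAST q,z → push 4,-4. Stack: [40, 4, -4]
BINARY_OP * → 4 * -4 = -16. Stack: [40, -16]
BINARY_OP * → 40 * -16 = -640. Stack: [-640]
STORE_FAST w → w=-640. Stack: []
LOAD_FAST w → push -640. Stack: [-640]
RETURN_VALUE → return -640.

-640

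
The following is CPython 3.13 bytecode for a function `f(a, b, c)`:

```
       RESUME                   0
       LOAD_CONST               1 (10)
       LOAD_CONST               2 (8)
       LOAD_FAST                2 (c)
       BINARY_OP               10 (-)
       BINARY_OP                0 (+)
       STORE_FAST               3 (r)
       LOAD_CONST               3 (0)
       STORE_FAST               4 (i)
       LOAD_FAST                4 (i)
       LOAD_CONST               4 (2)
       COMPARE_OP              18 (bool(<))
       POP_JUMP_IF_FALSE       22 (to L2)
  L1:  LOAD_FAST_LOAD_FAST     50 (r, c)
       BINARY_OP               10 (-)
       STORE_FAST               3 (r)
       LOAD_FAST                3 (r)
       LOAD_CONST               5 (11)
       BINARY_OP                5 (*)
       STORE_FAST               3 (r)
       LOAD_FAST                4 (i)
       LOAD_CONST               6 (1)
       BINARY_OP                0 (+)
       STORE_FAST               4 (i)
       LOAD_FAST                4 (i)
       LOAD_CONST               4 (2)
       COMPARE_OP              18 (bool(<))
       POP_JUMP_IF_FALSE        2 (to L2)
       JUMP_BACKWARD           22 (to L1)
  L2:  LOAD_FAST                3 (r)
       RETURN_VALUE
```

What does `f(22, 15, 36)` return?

-6930

LOAD_CONST → push 10. Stack: [10]
LOAD_CONST → push 8. Stack: [10, 8]
LOAD_FAST c → push 36. Stack: [10, 8, 36]
BINARY_OP - → 8 - 36 = -28. Stack: [10, -28]
BINARY_OP + → 10 + -28 = -18. Stack: [-18]
STORE_FAST r → r=-18. Stack: []
LOAD_CONST → push 0. Stack: [0]
STORE_FAST i → i=0. Stack: []
LOAD_FAST i → push 0. Stack: [0]
LOAD_CONST → push 2. Stack: [0, 2]
COMPARE_OP bool(<) → 0 vs 2 = True. Stack: [True]
POP_JUMP_IF_FALSE → pop True; no jump. Stack: []
LOAD_FAST_LOAD_FAST r,c → push -18,36. Stack: [-18, 36]
BINARY_OP - → -18 - 36 = -54. Stack: [-54]
STORE_FAST r → r=-54. Stack: []
LOAD_FAST r → push -54. Stack: [-54]
LOAD_CONST → push 11. Stack: [-54, 11]
BINARY_OP * → -54 * 11 = -594. Stack: [-594]
STORE_FAST r → r=-594. Stack: []
LOAD_FAST i → push 0. Stack: [0]
LOAD_CONST → push 1. Stack: [0, 1]
BINARY_OP + → 0 + 1 = 1. Stack: [1]
STORE_FAST i → i=1. Stack: []
LOAD_FAST i → push 1. Stack: [1]
LOAD_CONST → push 2. Stack: [1, 2]
COMPARE_OP bool(<) → 1 vs 2 = True. Stack: [True]
POP_JUMP_IF_FALSE → pop True; no jump. Stack: []
LOAD_FAST_LOAD_FAST r,c → push -594,36. Stack: [-594, 36]
BINARY_OP - → -594 - 36 = -630. Stack: [-630]
STORE_FAST r → r=-630. Stack: []
LOAD_FAST r → push -630. Stack: [-630]
LOAD_CONST → push 11. Stack: [-630, 11]
BINARY_OP * → -630 * 11 = -6930. Stack: [-6930]
STORE_FAST r → r=-6930. Stack: []
LOAD_FAST i → push 1. Stack: [1]
LOAD_CONST → push 1. Stack: [1, 1]
BINARY_OP + → 1 + 1 = 2. Stack: [2]
STORE_FAST i → i=2. Stack: []
LOAD_FAST i → push 2. Stack: [2]
LOAD_CONST → push 2. Stack: [2, 2]
COMPARE_OP bool(<) → 2 vs 2 = False. Stack: [False]
POP_JUMP_IF_FALSE → pop False; jump. Stack: []
LOAD_FAST r → push -6930. Stack: [-6930]
RETURN_VALUE → return -6930.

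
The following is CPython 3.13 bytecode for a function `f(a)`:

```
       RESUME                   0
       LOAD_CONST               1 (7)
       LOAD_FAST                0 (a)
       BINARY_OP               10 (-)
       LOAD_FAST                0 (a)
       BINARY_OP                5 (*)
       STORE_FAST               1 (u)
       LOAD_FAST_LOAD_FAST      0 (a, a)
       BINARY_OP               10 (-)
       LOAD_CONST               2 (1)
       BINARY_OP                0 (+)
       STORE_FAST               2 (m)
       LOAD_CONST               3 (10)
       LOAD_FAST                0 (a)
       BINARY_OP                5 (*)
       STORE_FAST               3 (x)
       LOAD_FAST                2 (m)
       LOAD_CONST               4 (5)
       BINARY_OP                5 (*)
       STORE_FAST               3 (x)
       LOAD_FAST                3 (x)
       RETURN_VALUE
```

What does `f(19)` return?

LOAD_CONST → push 7. Stack: [7]
LOAD_FAST a → push 19. Stack: [7, 19]
BINARY_OP - → 7 - 19 = -12. Stack: [-12]
LOAD_FAST a → push 19. Stack: [-12, 19]
BINARY_OP * → -12 * 19 = -228. Stack: [-228]
STORE_FAST u → u=-228. Stack: []
LOAD_FAST_LOAD_FAST a,a → push 19,19. Stack: [19, 19]
BINARY_OP - → 19 - 19 = 0. Stack: [0]
LOAD_CONST → push 1. Stack: [0, 1]
BINARY_OP + → 0 + 1 = 1. Stack: [1]
STORE_FAST m → m=1. Stack: []
LOAD_CONST → push 10. Stack: [10]
LOAD_FAST a → push 19. Stack: [10, 19]
BINARY_OP * → 10 * 19 = 190. Stack: [190]
STORE_FAST x → x=190. Stack: []
LOAD_FAST m → push 1. Stack: [1]
LOAD_CONST → push 5. Stack: [1, 5]
BINARY_OP * → 1 * 5 = 5. Stack: [5]
STORE_FAST x → x=5. Stack: []
LOAD_FAST x → push 5. Stack: [5]
RETURN_VALUE → return 5.

5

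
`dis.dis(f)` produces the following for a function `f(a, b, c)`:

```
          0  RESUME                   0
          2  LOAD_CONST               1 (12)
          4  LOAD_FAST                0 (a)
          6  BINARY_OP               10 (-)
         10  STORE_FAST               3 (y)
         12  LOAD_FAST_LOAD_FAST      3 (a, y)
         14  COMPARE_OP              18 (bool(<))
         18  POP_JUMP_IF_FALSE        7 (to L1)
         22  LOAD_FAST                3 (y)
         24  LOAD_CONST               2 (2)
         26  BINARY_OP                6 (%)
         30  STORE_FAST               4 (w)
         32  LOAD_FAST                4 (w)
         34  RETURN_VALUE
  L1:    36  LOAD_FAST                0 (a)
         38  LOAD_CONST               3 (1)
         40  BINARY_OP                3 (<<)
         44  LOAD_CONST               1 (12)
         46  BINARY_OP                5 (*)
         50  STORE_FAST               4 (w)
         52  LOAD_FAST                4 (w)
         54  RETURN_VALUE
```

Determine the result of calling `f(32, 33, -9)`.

LOAD_CONST → push 12. Stack: [12]
LOAD_FAST a → push 32. Stack: [12, 32]
BINARY_OP - → 12 - 32 = -20. Stack: [-20]
STORE_FAST y → y=-20. Stack: []
LOAD_FAST_LOAD_FAST a,y → push 32,-20. Stack: [32, -20]
COMPARE_OP bool(<) → 32 vs -20 = False. Stack: [False]
POP_JUMP_IF_FALSE → pop False; jump. Stack: []
LOAD_FAST a → push 32. Stack: [32]
LOAD_CONST → push 1. Stack: [32, 1]
BINARY_OP << → 32 << 1 = 64. Stack: [64]
LOAD_CONST → push 12. Stack: [64, 12]
BINARY_OP * → 64 * 12 = 768. Stack: [768]
STORE_FAST w → w=768. Stack: []
LOAD_FAST w → push 768. Stack: [768]
RETURN_VALUE → return 768.

768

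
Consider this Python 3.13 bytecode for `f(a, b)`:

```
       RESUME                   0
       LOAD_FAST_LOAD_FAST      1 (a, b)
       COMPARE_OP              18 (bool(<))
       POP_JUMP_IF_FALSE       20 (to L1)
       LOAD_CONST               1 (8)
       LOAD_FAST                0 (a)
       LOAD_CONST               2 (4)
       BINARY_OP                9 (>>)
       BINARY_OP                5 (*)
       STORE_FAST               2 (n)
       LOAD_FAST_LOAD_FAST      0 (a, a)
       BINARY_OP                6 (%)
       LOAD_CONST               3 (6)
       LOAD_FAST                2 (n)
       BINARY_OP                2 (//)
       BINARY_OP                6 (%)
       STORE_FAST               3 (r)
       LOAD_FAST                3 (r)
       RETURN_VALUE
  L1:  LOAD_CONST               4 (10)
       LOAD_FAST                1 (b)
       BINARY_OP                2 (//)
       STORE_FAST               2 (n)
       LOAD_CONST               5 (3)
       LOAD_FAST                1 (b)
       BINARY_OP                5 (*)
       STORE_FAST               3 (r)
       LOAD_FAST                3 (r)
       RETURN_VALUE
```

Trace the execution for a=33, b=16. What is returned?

48

LOAD_FAST_LOAD_FAST a,b → push 33,16. Stack: [33, 16]
COMPARE_OP bool(<) → 33 vs 16 = False. Stack: [False]
POP_JUMP_IF_FALSE → pop False; jump. Stack: []
LOAD_CONST → push 10. Stack: [10]
LOAD_FAST b → push 16. Stack: [10, 16]
BINARY_OP // → 10 // 16 = 0. Stack: [0]
STORE_FAST n → n=0. Stack: []
LOAD_CONST → push 3. Stack: [3]
LOAD_FAST b → push 16. Stack: [3, 16]
BINARY_OP * → 3 * 16 = 48. Stack: [48]
STORE_FAST r → r=48. Stack: []
LOAD_FAST r → push 48. Stack: [48]
RETURN_VALUE → return 48.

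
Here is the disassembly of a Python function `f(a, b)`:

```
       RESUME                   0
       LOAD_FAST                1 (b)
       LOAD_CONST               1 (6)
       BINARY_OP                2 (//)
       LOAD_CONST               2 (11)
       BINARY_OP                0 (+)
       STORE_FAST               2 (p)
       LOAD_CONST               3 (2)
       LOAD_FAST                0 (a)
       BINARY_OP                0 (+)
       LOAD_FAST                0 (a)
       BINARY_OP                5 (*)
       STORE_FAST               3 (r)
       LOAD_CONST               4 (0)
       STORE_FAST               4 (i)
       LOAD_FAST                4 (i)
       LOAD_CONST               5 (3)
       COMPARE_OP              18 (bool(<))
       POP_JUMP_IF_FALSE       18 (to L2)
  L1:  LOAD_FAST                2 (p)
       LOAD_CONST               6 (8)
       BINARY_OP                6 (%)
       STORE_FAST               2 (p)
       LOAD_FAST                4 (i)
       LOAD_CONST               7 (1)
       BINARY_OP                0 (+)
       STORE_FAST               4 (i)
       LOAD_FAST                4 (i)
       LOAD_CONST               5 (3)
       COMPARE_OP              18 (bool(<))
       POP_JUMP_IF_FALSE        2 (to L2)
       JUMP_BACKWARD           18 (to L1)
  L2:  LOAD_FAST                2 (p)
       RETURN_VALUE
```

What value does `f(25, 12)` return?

LOAD_FAST b → push 12. Stack: [12]
LOAD_CONST → push 6. Stack: [12, 6]
BINARY_OP // → 12 // 6 = 2. Stack: [2]
LOAD_CONST → push 11. Stack: [2, 11]
BINARY_OP + → 2 + 11 = 13. Stack: [13]
STORE_FAST p → p=13. Stack: []
LOAD_CONST → push 2. Stack: [2]
LOAD_FAST a → push 25. Stack: [2, 25]
BINARY_OP + → 2 + 25 = 27. Stack: [27]
LOAD_FAST a → push 25. Stack: [27, 25]
BINARY_OP * → 27 * 25 = 675. Stack: [675]
STORE_FAST r → r=675. Stack: []
LOAD_CONST → push 0. Stack: [0]
STORE_FAST i → i=0. Stack: []
LOAD_FAST i → push 0. Stack: [0]
LOAD_CONST → push 3. Stack: [0, 3]
COMPARE_OP bool(<) → 0 vs 3 = True. Stack: [True]
POP_JUMP_IF_FALSE → pop True; no jump. Stack: []
LOAD_FAST p → push 13. Stack: [13]
LOAD_CONST → push 8. Stack: [13, 8]
BINARY_OP % → 13 % 8 = 5. Stack: [5]
STORE_FAST p → p=5. Stack: []
LOAD_FAST i → push 0. Stack: [0]
LOAD_CONST → push 1. Stack: [0, 1]
BINARY_OP + → 0 + 1 = 1. Stack: [1]
STORE_FAST i → i=1. Stack: []
LOAD_FAST i → push 1. Stack: [1]
LOAD_CONST → push 3. Stack: [1, 3]
COMPARE_OP bool(<) → 1 vs 3 = True. Stack: [True]
POP_JUMP_IF_FALSE → pop True; no jump. Stack: []
LOAD_FAST p → push 5. Stack: [5]
LOAD_CONST → push 8. Stack: [5, 8]
BINARY_OP % → 5 % 8 = 5. Stack: [5]
STORE_FAST p → p=5. Stack: []
LOAD_FAST i → push 1. Stack: [1]
LOAD_CONST → push 1. Stack: [1, 1]
BINARY_OP + → 1 + 1 = 2. Stack: [2]
STORE_FAST i → i=2. Stack: []
LOAD_FAST i → push 2. Stack: [2]
LOAD_CONST → push 3. Stack: [2, 3]
COMPARE_OP bool(<) → 2 vs 3 = True. Stack: [True]
POP_JUMP_IF_FALSE → pop True; no jump. Stack: []
LOAD_FAST p → push 5. Stack: [5]
LOAD_CONST → push 8. Stack: [5, 8]
BINARY_OP % → 5 % 8 = 5. Stack: [5]
STORE_FAST p → p=5. Stack: []
LOAD_FAST i → push 2. Stack: [2]
LOAD_CONST → push 1. Stack: [2, 1]
BINARY_OP + → 2 + 1 = 3. Stack: [3]
STORE_FAST i → i=3. Stack: []
LOAD_FAST i → push 3. Stack: [3]
LOAD_CONST → push 3. Stack: [3, 3]
COMPARE_OP bool(<) → 3 vs 3 = False. Stack: [False]
POP_JUMP_IF_FALSE → pop False; jump. Stack: []
LOAD_FAST p → push 5. Stack: [5]
RETURN_VALUE → return 5.

5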